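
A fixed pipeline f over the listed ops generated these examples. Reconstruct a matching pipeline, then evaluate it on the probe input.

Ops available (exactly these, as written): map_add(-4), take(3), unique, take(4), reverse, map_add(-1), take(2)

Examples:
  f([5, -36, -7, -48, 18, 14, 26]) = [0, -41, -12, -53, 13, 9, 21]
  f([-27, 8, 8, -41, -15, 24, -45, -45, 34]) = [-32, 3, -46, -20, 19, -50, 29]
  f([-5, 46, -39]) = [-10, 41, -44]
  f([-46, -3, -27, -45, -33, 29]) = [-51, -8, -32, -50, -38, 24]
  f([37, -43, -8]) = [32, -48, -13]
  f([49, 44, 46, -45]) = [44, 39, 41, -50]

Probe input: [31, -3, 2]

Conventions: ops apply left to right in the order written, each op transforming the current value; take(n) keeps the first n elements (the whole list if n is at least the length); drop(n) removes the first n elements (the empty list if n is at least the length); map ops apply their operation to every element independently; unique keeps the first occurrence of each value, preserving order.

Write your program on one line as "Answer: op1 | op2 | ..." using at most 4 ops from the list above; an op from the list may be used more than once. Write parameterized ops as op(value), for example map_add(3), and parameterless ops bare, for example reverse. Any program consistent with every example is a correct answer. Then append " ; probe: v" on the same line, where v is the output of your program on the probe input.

map_add(-4) | unique | map_add(-1) ; probe: [26, -8, -3]

Check, running the answer program on each example:
  [5, -36, -7, -48, 18, 14, 26] -> [1, -40, -11, -52, 14, 10, 22] -> [1, -40, -11, -52, 14, 10, 22] -> [0, -41, -12, -53, 13, 9, 21]
  [-27, 8, 8, -41, -15, 24, -45, -45, 34] -> [-31, 4, 4, -45, -19, 20, -49, -49, 30] -> [-31, 4, -45, -19, 20, -49, 30] -> [-32, 3, -46, -20, 19, -50, 29]
  [-5, 46, -39] -> [-9, 42, -43] -> [-9, 42, -43] -> [-10, 41, -44]
  [-46, -3, -27, -45, -33, 29] -> [-50, -7, -31, -49, -37, 25] -> [-50, -7, -31, -49, -37, 25] -> [-51, -8, -32, -50, -38, 24]
  [37, -43, -8] -> [33, -47, -12] -> [33, -47, -12] -> [32, -48, -13]
  [49, 44, 46, -45] -> [45, 40, 42, -49] -> [45, 40, 42, -49] -> [44, 39, 41, -50]
  probe: [31, -3, 2] -> [27, -7, -2] -> [27, -7, -2] -> [26, -8, -3]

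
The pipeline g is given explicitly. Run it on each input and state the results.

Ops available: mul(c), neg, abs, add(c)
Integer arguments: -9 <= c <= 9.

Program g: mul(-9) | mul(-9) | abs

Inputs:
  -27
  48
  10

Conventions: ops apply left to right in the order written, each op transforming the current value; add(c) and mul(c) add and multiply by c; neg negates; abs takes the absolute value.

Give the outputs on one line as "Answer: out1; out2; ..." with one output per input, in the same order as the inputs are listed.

2187; 3888; 810

Execution, op by op:
  -27 -> 243 -> -2187 -> 2187
  48 -> -432 -> 3888 -> 3888
  10 -> -90 -> 810 -> 810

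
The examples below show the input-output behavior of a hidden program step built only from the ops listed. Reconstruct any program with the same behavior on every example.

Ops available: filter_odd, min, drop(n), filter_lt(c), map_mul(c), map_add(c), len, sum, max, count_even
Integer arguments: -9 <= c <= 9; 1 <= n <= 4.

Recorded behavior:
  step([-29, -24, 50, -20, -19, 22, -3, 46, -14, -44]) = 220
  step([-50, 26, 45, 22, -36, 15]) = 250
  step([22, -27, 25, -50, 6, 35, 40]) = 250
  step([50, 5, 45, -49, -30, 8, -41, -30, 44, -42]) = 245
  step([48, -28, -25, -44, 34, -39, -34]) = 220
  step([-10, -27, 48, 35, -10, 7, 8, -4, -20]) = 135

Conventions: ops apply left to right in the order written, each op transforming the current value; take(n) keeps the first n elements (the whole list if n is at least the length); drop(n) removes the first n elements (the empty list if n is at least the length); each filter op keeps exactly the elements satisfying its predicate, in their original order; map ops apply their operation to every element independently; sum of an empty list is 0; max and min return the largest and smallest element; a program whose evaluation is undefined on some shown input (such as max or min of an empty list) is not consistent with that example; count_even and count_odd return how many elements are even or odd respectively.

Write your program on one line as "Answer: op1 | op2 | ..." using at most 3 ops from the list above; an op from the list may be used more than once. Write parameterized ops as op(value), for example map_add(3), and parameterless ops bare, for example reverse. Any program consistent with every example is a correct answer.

map_mul(-5) | max

Check, running the answer program on each example:
  [-29, -24, 50, -20, -19, 22, -3, 46, -14, -44] -> [145, 120, -250, 100, 95, -110, 15, -230, 70, 220] -> 220
  [-50, 26, 45, 22, -36, 15] -> [250, -130, -225, -110, 180, -75] -> 250
  [22, -27, 25, -50, 6, 35, 40] -> [-110, 135, -125, 250, -30, -175, -200] -> 250
  [50, 5, 45, -49, -30, 8, -41, -30, 44, -42] -> [-250, -25, -225, 245, 150, -40, 205, 150, -220, 210] -> 245
  [48, -28, -25, -44, 34, -39, -34] -> [-240, 140, 125, 220, -170, 195, 170] -> 220
  [-10, -27, 48, 35, -10, 7, 8, -4, -20] -> [50, 135, -240, -175, 50, -35, -40, 20, 100] -> 135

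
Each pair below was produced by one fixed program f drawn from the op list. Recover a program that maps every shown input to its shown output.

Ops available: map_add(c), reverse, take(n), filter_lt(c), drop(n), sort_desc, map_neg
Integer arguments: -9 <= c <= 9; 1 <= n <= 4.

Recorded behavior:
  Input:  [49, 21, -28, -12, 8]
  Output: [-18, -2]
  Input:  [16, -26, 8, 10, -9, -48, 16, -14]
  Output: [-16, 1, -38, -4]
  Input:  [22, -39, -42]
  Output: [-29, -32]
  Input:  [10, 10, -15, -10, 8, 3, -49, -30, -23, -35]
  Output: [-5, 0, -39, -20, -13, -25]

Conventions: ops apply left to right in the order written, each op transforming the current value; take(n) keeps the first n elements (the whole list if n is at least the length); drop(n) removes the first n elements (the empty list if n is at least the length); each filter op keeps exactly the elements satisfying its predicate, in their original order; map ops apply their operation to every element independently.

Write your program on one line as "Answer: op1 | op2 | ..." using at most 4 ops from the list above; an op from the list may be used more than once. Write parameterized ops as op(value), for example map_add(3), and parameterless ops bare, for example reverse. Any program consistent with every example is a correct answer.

filter_lt(-4) | map_add(-4) | map_add(7) | map_add(7)

Check, running the answer program on each example:
  [49, 21, -28, -12, 8] -> [-28, -12] -> [-32, -16] -> [-25, -9] -> [-18, -2]
  [16, -26, 8, 10, -9, -48, 16, -14] -> [-26, -9, -48, -14] -> [-30, -13, -52, -18] -> [-23, -6, -45, -11] -> [-16, 1, -38, -4]
  [22, -39, -42] -> [-39, -42] -> [-43, -46] -> [-36, -39] -> [-29, -32]
  [10, 10, -15, -10, 8, 3, -49, -30, -23, -35] -> [-15, -10, -49, -30, -23, -35] -> [-19, -14, -53, -34, -27, -39] -> [-12, -7, -46, -27, -20, -32] -> [-5, 0, -39, -20, -13, -25]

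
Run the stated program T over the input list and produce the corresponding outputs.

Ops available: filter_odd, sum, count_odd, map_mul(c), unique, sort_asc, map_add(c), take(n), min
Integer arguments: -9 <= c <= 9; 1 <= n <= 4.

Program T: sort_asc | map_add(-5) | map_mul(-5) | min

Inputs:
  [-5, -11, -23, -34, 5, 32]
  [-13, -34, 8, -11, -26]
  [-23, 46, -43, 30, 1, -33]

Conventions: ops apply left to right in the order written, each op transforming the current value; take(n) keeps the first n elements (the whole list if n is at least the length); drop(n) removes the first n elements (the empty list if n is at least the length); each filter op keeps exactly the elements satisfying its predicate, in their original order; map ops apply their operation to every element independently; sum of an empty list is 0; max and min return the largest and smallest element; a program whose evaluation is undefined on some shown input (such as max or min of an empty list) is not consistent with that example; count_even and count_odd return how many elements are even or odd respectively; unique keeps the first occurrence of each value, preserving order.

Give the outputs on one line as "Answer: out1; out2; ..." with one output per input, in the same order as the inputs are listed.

Execution, op by op:
  [-5, -11, -23, -34, 5, 32] -> [-34, -23, -11, -5, 5, 32] -> [-39, -28, -16, -10, 0, 27] -> [195, 140, 80, 50, 0, -135] -> -135
  [-13, -34, 8, -11, -26] -> [-34, -26, -13, -11, 8] -> [-39, -31, -18, -16, 3] -> [195, 155, 90, 80, -15] -> -15
  [-23, 46, -43, 30, 1, -33] -> [-43, -33, -23, 1, 30, 46] -> [-48, -38, -28, -4, 25, 41] -> [240, 190, 140, 20, -125, -205] -> -205

-135; -15; -205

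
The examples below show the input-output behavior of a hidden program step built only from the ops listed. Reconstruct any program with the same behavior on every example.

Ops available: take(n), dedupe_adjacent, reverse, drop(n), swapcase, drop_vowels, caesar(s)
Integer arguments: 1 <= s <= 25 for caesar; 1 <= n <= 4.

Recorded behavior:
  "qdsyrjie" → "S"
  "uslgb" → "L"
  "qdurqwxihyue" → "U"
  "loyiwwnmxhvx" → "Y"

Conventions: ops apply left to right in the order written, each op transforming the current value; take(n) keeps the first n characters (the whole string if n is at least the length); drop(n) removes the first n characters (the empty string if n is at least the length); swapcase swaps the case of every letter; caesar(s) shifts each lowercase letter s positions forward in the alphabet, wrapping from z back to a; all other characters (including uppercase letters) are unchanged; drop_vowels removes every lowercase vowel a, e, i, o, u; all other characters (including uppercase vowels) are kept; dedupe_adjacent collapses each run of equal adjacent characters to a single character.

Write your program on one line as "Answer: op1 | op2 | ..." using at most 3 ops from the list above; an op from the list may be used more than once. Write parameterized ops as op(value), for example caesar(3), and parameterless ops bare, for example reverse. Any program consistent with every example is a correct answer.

drop(2) | swapcase | take(1)

Check, running the answer program on each example:
  "qdsyrjie" -> "syrjie" -> "SYRJIE" -> "S"
  "uslgb" -> "lgb" -> "LGB" -> "L"
  "qdurqwxihyue" -> "urqwxihyue" -> "URQWXIHYUE" -> "U"
  "loyiwwnmxhvx" -> "yiwwnmxhvx" -> "YIWWNMXHVX" -> "Y"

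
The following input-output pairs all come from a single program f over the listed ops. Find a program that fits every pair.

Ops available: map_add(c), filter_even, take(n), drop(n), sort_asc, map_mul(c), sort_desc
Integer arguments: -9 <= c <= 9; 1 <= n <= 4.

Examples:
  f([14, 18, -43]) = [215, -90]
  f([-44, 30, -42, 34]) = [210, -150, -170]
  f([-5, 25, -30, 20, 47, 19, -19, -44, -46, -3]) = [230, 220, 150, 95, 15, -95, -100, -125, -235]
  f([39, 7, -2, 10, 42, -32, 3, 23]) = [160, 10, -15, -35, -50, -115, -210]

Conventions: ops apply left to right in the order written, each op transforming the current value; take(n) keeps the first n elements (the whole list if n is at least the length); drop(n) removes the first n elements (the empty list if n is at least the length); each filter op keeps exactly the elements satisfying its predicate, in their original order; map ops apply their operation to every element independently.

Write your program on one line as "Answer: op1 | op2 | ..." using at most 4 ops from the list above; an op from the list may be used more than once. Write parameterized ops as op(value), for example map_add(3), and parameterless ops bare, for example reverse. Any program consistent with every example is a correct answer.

map_mul(-5) | drop(1) | sort_desc

Check, running the answer program on each example:
  [14, 18, -43] -> [-70, -90, 215] -> [-90, 215] -> [215, -90]
  [-44, 30, -42, 34] -> [220, -150, 210, -170] -> [-150, 210, -170] -> [210, -150, -170]
  [-5, 25, -30, 20, 47, 19, -19, -44, -46, -3] -> [25, -125, 150, -100, -235, -95, 95, 220, 230, 15] -> [-125, 150, -100, -235, -95, 95, 220, 230, 15] -> [230, 220, 150, 95, 15, -95, -100, -125, -235]
  [39, 7, -2, 10, 42, -32, 3, 23] -> [-195, -35, 10, -50, -210, 160, -15, -115] -> [-35, 10, -50, -210, 160, -15, -115] -> [160, 10, -15, -35, -50, -115, -210]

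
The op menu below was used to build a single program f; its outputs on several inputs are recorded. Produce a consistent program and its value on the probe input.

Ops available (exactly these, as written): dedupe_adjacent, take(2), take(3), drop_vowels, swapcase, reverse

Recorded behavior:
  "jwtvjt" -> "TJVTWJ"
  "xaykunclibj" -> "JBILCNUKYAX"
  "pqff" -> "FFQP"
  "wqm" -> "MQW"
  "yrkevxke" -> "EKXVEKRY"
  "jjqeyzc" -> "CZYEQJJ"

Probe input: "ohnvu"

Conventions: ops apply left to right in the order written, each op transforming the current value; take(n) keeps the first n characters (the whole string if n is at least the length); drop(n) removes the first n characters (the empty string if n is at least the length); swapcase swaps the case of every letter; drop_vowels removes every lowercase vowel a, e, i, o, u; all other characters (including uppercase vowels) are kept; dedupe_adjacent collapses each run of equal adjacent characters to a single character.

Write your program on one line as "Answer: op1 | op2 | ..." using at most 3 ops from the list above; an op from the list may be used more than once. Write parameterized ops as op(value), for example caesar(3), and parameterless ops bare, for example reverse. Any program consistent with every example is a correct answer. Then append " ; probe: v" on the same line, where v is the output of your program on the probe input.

swapcase | reverse ; probe: "UVNHO"

Check, running the answer program on each example:
  "jwtvjt" -> "JWTVJT" -> "TJVTWJ"
  "xaykunclibj" -> "XAYKUNCLIBJ" -> "JBILCNUKYAX"
  "pqff" -> "PQFF" -> "FFQP"
  "wqm" -> "WQM" -> "MQW"
  "yrkevxke" -> "YRKEVXKE" -> "EKXVEKRY"
  "jjqeyzc" -> "JJQEYZC" -> "CZYEQJJ"
  probe: "ohnvu" -> "OHNVU" -> "UVNHO"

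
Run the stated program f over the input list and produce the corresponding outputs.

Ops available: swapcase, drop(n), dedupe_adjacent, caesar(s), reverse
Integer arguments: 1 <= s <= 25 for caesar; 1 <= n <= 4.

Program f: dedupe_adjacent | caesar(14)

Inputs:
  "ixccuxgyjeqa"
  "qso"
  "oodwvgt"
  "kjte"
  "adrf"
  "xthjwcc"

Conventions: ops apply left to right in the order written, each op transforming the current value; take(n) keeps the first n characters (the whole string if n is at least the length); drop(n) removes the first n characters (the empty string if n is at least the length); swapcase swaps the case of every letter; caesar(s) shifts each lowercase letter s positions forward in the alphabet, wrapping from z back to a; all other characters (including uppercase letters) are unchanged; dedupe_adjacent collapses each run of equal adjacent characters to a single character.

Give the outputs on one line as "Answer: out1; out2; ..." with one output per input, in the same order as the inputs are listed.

Execution, op by op:
  "ixccuxgyjeqa" -> "ixcuxgyjeqa" -> "wlqilumxseo"
  "qso" -> "qso" -> "egc"
  "oodwvgt" -> "odwvgt" -> "crkjuh"
  "kjte" -> "kjte" -> "yxhs"
  "adrf" -> "adrf" -> "orft"
  "xthjwcc" -> "xthjwc" -> "lhvxkq"

"wlqilumxseo"; "egc"; "crkjuh"; "yxhs"; "orft"; "lhvxkq"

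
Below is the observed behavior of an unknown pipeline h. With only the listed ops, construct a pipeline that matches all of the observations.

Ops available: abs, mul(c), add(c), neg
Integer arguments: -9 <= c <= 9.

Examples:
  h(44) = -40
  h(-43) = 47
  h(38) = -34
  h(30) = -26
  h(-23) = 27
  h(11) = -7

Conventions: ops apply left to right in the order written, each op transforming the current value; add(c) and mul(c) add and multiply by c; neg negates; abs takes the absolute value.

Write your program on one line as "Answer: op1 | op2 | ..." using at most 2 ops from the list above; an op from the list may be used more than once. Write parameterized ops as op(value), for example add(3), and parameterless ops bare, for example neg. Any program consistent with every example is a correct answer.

add(-4) | neg

Check, running the answer program on each example:
  44 -> 40 -> -40
  -43 -> -47 -> 47
  38 -> 34 -> -34
  30 -> 26 -> -26
  -23 -> -27 -> 27
  11 -> 7 -> -7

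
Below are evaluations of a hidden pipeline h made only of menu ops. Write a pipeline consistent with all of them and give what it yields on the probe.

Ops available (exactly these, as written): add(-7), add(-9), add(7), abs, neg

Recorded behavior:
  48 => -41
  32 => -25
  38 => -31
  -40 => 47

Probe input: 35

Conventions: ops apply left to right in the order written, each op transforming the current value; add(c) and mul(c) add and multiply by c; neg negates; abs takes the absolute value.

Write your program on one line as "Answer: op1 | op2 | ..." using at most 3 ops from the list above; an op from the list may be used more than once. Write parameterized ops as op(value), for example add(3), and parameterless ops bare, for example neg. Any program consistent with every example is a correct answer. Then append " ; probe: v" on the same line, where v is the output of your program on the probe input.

add(-7) | neg ; probe: -28

Check, running the answer program on each example:
  48 -> 41 -> -41
  32 -> 25 -> -25
  38 -> 31 -> -31
  -40 -> -47 -> 47
  probe: 35 -> 28 -> -28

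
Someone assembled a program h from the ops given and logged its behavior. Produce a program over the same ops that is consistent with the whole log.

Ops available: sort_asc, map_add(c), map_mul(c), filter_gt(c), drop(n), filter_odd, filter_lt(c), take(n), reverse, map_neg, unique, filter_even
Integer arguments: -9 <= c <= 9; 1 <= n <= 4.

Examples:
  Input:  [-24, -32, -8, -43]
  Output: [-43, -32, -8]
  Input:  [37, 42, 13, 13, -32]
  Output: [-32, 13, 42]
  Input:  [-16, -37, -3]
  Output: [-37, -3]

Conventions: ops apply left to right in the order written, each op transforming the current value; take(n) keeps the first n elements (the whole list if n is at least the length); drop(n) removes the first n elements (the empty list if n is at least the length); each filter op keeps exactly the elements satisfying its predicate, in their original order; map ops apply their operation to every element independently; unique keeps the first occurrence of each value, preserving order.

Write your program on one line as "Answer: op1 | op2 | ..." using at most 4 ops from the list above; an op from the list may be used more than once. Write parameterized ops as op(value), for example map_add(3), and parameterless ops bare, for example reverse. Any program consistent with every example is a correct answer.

drop(1) | unique | sort_asc

Check, running the answer program on each example:
  [-24, -32, -8, -43] -> [-32, -8, -43] -> [-32, -8, -43] -> [-43, -32, -8]
  [37, 42, 13, 13, -32] -> [42, 13, 13, -32] -> [42, 13, -32] -> [-32, 13, 42]
  [-16, -37, -3] -> [-37, -3] -> [-37, -3] -> [-37, -3]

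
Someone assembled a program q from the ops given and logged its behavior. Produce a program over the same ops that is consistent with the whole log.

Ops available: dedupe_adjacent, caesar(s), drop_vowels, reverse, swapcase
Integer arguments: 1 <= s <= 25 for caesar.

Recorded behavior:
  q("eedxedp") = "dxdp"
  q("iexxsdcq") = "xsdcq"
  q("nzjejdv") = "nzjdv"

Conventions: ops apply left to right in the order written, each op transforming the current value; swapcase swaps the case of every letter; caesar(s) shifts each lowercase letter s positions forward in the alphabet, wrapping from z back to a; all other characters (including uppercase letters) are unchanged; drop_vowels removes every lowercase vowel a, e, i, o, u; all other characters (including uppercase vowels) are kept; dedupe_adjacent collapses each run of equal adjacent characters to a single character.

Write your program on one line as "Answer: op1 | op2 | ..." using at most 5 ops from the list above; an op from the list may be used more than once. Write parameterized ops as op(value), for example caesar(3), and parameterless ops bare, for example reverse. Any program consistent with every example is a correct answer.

reverse | drop_vowels | reverse | dedupe_adjacent

Check, running the answer program on each example:
  "eedxedp" -> "pdexdee" -> "pdxd" -> "dxdp" -> "dxdp"
  "iexxsdcq" -> "qcdsxxei" -> "qcdsxx" -> "xxsdcq" -> "xsdcq"
  "nzjejdv" -> "vdjejzn" -> "vdjjzn" -> "nzjjdv" -> "nzjdv"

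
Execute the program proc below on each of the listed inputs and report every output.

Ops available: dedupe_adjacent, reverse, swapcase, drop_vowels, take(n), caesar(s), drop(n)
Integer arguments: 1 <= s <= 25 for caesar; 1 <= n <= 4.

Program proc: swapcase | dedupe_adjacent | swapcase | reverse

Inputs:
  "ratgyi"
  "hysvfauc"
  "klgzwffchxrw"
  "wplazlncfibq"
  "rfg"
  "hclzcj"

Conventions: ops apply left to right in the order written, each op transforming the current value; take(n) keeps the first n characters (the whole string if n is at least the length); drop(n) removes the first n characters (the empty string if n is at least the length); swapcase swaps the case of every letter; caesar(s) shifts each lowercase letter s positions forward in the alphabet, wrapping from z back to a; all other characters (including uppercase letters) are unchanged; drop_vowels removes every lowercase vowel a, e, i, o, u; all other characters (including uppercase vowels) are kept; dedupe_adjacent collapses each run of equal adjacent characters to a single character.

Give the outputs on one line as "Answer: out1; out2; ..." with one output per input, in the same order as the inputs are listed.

"iygtar"; "cuafvsyh"; "wrxhcfwzglk"; "qbifcnlzalpw"; "gfr"; "jczlch"

Execution, op by op:
  "ratgyi" -> "RATGYI" -> "RATGYI" -> "ratgyi" -> "iygtar"
  "hysvfauc" -> "HYSVFAUC" -> "HYSVFAUC" -> "hysvfauc" -> "cuafvsyh"
  "klgzwffchxrw" -> "KLGZWFFCHXRW" -> "KLGZWFCHXRW" -> "klgzwfchxrw" -> "wrxhcfwzglk"
  "wplazlncfibq" -> "WPLAZLNCFIBQ" -> "WPLAZLNCFIBQ" -> "wplazlncfibq" -> "qbifcnlzalpw"
  "rfg" -> "RFG" -> "RFG" -> "rfg" -> "gfr"
  "hclzcj" -> "HCLZCJ" -> "HCLZCJ" -> "hclzcj" -> "jczlch"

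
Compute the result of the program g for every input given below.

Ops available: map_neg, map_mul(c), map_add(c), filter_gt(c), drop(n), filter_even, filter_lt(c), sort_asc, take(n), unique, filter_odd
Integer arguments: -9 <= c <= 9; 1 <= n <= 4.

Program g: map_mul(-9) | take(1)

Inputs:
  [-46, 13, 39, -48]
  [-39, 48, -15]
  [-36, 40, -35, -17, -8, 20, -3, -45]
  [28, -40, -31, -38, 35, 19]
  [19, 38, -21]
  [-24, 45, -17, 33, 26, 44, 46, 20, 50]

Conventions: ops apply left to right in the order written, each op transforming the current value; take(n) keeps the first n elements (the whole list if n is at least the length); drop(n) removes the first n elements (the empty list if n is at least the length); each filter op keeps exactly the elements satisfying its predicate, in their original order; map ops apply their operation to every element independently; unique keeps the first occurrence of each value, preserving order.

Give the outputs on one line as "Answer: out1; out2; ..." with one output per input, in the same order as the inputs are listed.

[414]; [351]; [324]; [-252]; [-171]; [216]

Execution, op by op:
  [-46, 13, 39, -48] -> [414, -117, -351, 432] -> [414]
  [-39, 48, -15] -> [351, -432, 135] -> [351]
  [-36, 40, -35, -17, -8, 20, -3, -45] -> [324, -360, 315, 153, 72, -180, 27, 405] -> [324]
  [28, -40, -31, -38, 35, 19] -> [-252, 360, 279, 342, -315, -171] -> [-252]
  [19, 38, -21] -> [-171, -342, 189] -> [-171]
  [-24, 45, -17, 33, 26, 44, 46, 20, 50] -> [216, -405, 153, -297, -234, -396, -414, -180, -450] -> [216]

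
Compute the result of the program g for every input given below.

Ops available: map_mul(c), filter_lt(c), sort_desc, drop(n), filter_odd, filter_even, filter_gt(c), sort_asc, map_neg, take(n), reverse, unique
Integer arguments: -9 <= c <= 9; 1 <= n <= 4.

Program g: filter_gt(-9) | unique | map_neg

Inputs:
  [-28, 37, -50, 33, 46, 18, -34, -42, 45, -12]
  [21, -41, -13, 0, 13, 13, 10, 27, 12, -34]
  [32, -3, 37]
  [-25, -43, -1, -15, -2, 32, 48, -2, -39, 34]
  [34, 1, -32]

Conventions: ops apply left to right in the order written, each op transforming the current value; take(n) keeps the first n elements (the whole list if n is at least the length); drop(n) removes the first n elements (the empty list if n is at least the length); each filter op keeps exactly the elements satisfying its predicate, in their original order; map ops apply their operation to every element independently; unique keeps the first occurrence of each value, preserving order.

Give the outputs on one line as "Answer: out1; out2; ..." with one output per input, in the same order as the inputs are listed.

Execution, op by op:
  [-28, 37, -50, 33, 46, 18, -34, -42, 45, -12] -> [37, 33, 46, 18, 45] -> [37, 33, 46, 18, 45] -> [-37, -33, -46, -18, -45]
  [21, -41, -13, 0, 13, 13, 10, 27, 12, -34] -> [21, 0, 13, 13, 10, 27, 12] -> [21, 0, 13, 10, 27, 12] -> [-21, 0, -13, -10, -27, -12]
  [32, -3, 37] -> [32, -3, 37] -> [32, -3, 37] -> [-32, 3, -37]
  [-25, -43, -1, -15, -2, 32, 48, -2, -39, 34] -> [-1, -2, 32, 48, -2, 34] -> [-1, -2, 32, 48, 34] -> [1, 2, -32, -48, -34]
  [34, 1, -32] -> [34, 1] -> [34, 1] -> [-34, -1]

[-37, -33, -46, -18, -45]; [-21, 0, -13, -10, -27, -12]; [-32, 3, -37]; [1, 2, -32, -48, -34]; [-34, -1]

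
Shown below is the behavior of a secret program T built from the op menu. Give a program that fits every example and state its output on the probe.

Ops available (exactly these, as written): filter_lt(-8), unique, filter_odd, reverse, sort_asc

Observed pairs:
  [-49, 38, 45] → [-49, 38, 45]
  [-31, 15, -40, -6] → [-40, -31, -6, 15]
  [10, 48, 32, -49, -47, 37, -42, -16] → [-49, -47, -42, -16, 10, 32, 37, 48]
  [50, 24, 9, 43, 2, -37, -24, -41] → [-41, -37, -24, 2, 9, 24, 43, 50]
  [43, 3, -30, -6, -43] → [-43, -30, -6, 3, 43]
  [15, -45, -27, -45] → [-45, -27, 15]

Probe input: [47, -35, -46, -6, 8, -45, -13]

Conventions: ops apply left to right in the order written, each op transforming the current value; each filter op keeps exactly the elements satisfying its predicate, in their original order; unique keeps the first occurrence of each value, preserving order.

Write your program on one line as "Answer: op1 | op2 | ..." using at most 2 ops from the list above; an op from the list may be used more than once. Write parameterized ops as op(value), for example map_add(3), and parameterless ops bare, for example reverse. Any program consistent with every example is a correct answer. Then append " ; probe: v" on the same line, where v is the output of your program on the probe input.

sort_asc | unique ; probe: [-46, -45, -35, -13, -6, 8, 47]

Check, running the answer program on each example:
  [-49, 38, 45] -> [-49, 38, 45] -> [-49, 38, 45]
  [-31, 15, -40, -6] -> [-40, -31, -6, 15] -> [-40, -31, -6, 15]
  [10, 48, 32, -49, -47, 37, -42, -16] -> [-49, -47, -42, -16, 10, 32, 37, 48] -> [-49, -47, -42, -16, 10, 32, 37, 48]
  [50, 24, 9, 43, 2, -37, -24, -41] -> [-41, -37, -24, 2, 9, 24, 43, 50] -> [-41, -37, -24, 2, 9, 24, 43, 50]
  [43, 3, -30, -6, -43] -> [-43, -30, -6, 3, 43] -> [-43, -30, -6, 3, 43]
  [15, -45, -27, -45] -> [-45, -45, -27, 15] -> [-45, -27, 15]
  probe: [47, -35, -46, -6, 8, -45, -13] -> [-46, -45, -35, -13, -6, 8, 47] -> [-46, -45, -35, -13, -6, 8, 47]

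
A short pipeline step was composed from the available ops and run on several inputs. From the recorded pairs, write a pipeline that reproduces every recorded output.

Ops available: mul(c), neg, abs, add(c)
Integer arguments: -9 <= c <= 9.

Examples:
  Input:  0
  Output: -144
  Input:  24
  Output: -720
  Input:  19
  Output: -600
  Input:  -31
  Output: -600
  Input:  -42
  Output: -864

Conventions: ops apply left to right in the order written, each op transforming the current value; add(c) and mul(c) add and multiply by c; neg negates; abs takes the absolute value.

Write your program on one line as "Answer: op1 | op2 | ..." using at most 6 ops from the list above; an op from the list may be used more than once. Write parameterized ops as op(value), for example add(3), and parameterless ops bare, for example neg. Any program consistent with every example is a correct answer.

add(4) | add(2) | mul(-3) | abs | mul(-8)

Check, running the answer program on each example:
  0 -> 4 -> 6 -> -18 -> 18 -> -144
  24 -> 28 -> 30 -> -90 -> 90 -> -720
  19 -> 23 -> 25 -> -75 -> 75 -> -600
  -31 -> -27 -> -25 -> 75 -> 75 -> -600
  -42 -> -38 -> -36 -> 108 -> 108 -> -864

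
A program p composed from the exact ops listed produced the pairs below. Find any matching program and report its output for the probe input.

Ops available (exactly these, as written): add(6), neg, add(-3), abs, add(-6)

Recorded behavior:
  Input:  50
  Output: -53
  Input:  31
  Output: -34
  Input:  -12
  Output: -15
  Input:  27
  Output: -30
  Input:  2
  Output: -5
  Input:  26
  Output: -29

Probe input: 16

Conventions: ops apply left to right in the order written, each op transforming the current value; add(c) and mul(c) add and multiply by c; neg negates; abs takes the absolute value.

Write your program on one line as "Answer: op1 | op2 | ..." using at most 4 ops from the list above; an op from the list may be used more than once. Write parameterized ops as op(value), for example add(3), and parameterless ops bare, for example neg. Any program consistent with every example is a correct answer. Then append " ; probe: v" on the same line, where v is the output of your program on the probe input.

abs | neg | add(-3) ; probe: -19

Check, running the answer program on each example:
  50 -> 50 -> -50 -> -53
  31 -> 31 -> -31 -> -34
  -12 -> 12 -> -12 -> -15
  27 -> 27 -> -27 -> -30
  2 -> 2 -> -2 -> -5
  26 -> 26 -> -26 -> -29
  probe: 16 -> 16 -> -16 -> -19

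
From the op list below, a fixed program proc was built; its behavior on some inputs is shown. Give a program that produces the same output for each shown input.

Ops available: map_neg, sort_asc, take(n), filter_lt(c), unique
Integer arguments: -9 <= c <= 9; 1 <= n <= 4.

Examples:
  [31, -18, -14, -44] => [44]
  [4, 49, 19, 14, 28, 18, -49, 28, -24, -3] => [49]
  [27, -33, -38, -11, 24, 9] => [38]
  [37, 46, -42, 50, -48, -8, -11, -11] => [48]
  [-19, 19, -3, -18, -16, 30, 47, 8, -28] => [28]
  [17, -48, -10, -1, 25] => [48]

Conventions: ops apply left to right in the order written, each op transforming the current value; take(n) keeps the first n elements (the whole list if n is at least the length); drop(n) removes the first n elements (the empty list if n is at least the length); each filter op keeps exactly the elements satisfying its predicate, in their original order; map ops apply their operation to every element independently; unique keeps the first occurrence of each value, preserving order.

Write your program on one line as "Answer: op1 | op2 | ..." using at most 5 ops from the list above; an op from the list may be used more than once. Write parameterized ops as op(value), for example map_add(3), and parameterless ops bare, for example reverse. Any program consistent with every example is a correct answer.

sort_asc | take(3) | filter_lt(-5) | map_neg | take(1)

Check, running the answer program on each example:
  [31, -18, -14, -44] -> [-44, -18, -14, 31] -> [-44, -18, -14] -> [-44, -18, -14] -> [44, 18, 14] -> [44]
  [4, 49, 19, 14, 28, 18, -49, 28, -24, -3] -> [-49, -24, -3, 4, 14, 18, 19, 28, 28, 49] -> [-49, -24, -3] -> [-49, -24] -> [49, 24] -> [49]
  [27, -33, -38, -11, 24, 9] -> [-38, -33, -11, 9, 24, 27] -> [-38, -33, -11] -> [-38, -33, -11] -> [38, 33, 11] -> [38]
  [37, 46, -42, 50, -48, -8, -11, -11] -> [-48, -42, -11, -11, -8, 37, 46, 50] -> [-48, -42, -11] -> [-48, -42, -11] -> [48, 42, 11] -> [48]
  [-19, 19, -3, -18, -16, 30, 47, 8, -28] -> [-28, -19, -18, -16, -3, 8, 19, 30, 47] -> [-28, -19, -18] -> [-28, -19, -18] -> [28, 19, 18] -> [28]
  [17, -48, -10, -1, 25] -> [-48, -10, -1, 17, 25] -> [-48, -10, -1] -> [-48, -10] -> [48, 10] -> [48]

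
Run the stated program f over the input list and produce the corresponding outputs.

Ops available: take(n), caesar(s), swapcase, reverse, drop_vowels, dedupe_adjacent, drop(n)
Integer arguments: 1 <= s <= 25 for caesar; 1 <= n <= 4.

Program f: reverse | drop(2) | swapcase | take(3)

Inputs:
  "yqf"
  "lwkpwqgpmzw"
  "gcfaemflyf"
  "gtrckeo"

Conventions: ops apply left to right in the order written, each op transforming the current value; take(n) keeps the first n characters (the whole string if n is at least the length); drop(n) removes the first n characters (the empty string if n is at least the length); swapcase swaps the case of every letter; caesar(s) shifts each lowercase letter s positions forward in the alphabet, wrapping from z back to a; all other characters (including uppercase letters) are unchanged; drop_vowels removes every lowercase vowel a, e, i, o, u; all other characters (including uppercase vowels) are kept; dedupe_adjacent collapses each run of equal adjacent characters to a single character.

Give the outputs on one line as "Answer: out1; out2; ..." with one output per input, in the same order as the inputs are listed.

Execution, op by op:
  "yqf" -> "fqy" -> "y" -> "Y" -> "Y"
  "lwkpwqgpmzw" -> "wzmpgqwpkwl" -> "mpgqwpkwl" -> "MPGQWPKWL" -> "MPG"
  "gcfaemflyf" -> "fylfmeafcg" -> "lfmeafcg" -> "LFMEAFCG" -> "LFM"
  "gtrckeo" -> "oekcrtg" -> "kcrtg" -> "KCRTG" -> "KCR"

"Y"; "MPG"; "LFM"; "KCR"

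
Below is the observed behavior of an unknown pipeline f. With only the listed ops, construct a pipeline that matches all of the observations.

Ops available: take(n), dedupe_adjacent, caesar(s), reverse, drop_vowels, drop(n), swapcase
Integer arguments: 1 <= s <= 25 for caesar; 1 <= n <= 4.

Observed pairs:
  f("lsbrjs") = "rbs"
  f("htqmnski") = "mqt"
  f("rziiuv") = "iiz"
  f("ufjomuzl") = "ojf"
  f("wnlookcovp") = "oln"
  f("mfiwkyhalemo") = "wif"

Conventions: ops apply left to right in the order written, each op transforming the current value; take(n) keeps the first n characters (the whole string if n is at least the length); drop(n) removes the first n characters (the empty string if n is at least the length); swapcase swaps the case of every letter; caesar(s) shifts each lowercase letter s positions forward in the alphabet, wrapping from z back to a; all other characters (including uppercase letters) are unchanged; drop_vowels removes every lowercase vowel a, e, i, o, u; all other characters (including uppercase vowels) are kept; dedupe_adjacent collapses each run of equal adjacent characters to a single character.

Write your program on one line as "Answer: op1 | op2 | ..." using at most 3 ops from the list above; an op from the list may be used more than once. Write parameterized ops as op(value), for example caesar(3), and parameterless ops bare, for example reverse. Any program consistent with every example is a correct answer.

take(4) | drop(1) | reverse

Check, running the answer program on each example:
  "lsbrjs" -> "lsbr" -> "sbr" -> "rbs"
  "htqmnski" -> "htqm" -> "tqm" -> "mqt"
  "rziiuv" -> "rzii" -> "zii" -> "iiz"
  "ufjomuzl" -> "ufjo" -> "fjo" -> "ojf"
  "wnlookcovp" -> "wnlo" -> "nlo" -> "oln"
  "mfiwkyhalemo" -> "mfiw" -> "fiw" -> "wif"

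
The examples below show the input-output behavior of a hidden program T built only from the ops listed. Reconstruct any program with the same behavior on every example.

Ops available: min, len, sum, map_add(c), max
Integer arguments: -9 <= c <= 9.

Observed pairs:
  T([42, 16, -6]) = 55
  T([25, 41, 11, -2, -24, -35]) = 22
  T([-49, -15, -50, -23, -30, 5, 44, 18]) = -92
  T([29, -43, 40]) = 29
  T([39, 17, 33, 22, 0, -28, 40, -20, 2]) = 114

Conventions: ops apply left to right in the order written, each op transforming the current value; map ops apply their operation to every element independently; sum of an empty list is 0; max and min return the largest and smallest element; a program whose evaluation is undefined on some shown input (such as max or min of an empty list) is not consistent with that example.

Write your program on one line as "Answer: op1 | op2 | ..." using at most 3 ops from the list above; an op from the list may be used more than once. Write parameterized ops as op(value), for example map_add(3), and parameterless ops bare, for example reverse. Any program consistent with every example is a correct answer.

map_add(1) | sum

Check, running the answer program on each example:
  [42, 16, -6] -> [43, 17, -5] -> 55
  [25, 41, 11, -2, -24, -35] -> [26, 42, 12, -1, -23, -34] -> 22
  [-49, -15, -50, -23, -30, 5, 44, 18] -> [-48, -14, -49, -22, -29, 6, 45, 19] -> -92
  [29, -43, 40] -> [30, -42, 41] -> 29
  [39, 17, 33, 22, 0, -28, 40, -20, 2] -> [40, 18, 34, 23, 1, -27, 41, -19, 3] -> 114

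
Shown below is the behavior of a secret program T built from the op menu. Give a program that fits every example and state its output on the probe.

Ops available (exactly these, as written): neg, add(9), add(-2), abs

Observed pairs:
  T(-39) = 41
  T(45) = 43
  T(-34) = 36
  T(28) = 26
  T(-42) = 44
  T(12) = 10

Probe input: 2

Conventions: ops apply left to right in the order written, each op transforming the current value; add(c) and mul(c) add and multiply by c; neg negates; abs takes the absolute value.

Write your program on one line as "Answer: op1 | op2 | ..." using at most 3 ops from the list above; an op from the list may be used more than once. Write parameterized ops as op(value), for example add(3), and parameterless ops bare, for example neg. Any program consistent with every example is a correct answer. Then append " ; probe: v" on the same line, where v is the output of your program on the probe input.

add(-2) | abs ; probe: 0

Check, running the answer program on each example:
  -39 -> -41 -> 41
  45 -> 43 -> 43
  -34 -> -36 -> 36
  28 -> 26 -> 26
  -42 -> -44 -> 44
  12 -> 10 -> 10
  probe: 2 -> 0 -> 0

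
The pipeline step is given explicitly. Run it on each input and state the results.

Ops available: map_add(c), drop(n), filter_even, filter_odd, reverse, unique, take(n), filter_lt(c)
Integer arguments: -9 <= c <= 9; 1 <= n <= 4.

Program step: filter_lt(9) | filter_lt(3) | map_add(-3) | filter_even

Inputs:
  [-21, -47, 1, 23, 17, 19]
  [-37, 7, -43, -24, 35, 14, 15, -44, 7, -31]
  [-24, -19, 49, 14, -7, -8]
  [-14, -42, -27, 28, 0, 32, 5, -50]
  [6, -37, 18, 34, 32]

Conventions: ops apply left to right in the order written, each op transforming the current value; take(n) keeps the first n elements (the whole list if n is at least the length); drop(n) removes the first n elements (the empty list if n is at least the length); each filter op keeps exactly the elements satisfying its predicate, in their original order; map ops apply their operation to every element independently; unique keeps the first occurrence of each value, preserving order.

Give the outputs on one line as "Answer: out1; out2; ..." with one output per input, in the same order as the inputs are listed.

Execution, op by op:
  [-21, -47, 1, 23, 17, 19] -> [-21, -47, 1] -> [-21, -47, 1] -> [-24, -50, -2] -> [-24, -50, -2]
  [-37, 7, -43, -24, 35, 14, 15, -44, 7, -31] -> [-37, 7, -43, -24, -44, 7, -31] -> [-37, -43, -24, -44, -31] -> [-40, -46, -27, -47, -34] -> [-40, -46, -34]
  [-24, -19, 49, 14, -7, -8] -> [-24, -19, -7, -8] -> [-24, -19, -7, -8] -> [-27, -22, -10, -11] -> [-22, -10]
  [-14, -42, -27, 28, 0, 32, 5, -50] -> [-14, -42, -27, 0, 5, -50] -> [-14, -42, -27, 0, -50] -> [-17, -45, -30, -3, -53] -> [-30]
  [6, -37, 18, 34, 32] -> [6, -37] -> [-37] -> [-40] -> [-40]

[-24, -50, -2]; [-40, -46, -34]; [-22, -10]; [-30]; [-40]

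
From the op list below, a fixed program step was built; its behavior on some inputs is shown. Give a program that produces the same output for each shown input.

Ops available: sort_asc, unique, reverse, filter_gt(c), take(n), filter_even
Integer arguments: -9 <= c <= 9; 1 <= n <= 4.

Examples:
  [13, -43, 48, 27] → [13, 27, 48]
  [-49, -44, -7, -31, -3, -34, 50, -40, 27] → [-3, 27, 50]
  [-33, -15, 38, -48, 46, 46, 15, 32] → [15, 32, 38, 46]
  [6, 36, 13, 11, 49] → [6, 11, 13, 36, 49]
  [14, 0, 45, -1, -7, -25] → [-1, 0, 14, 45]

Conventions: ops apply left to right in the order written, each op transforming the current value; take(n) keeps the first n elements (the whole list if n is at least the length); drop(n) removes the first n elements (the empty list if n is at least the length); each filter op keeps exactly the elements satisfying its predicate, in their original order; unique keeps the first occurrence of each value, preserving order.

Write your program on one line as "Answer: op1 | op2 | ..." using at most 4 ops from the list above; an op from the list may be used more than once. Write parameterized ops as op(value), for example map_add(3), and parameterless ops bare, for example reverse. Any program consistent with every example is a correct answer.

filter_gt(-7) | unique | reverse | sort_asc

Check, running the answer program on each example:
  [13, -43, 48, 27] -> [13, 48, 27] -> [13, 48, 27] -> [27, 48, 13] -> [13, 27, 48]
  [-49, -44, -7, -31, -3, -34, 50, -40, 27] -> [-3, 50, 27] -> [-3, 50, 27] -> [27, 50, -3] -> [-3, 27, 50]
  [-33, -15, 38, -48, 46, 46, 15, 32] -> [38, 46, 46, 15, 32] -> [38, 46, 15, 32] -> [32, 15, 46, 38] -> [15, 32, 38, 46]
  [6, 36, 13, 11, 49] -> [6, 36, 13, 11, 49] -> [6, 36, 13, 11, 49] -> [49, 11, 13, 36, 6] -> [6, 11, 13, 36, 49]
  [14, 0, 45, -1, -7, -25] -> [14, 0, 45, -1] -> [14, 0, 45, -1] -> [-1, 45, 0, 14] -> [-1, 0, 14, 45]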